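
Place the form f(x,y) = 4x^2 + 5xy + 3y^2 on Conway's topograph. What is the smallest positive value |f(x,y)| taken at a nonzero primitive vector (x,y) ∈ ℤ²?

translate: b→-3 (≡5 mod 8), so (4,5,3)→(4,-3,2)
flip: (4,-3,2)→(2,3,4)
translate: b→-1 (≡3 mod 4), so (2,3,4)→(2,-1,3)
reduced (well bottom): (2,-1,3) with a≤c, −a<b≤a
well minimum = a = 2

2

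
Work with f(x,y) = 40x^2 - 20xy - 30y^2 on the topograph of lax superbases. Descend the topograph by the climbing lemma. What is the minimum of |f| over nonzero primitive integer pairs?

descent: ρ → (-30,20,40)  [lands on river]
river: ρ → (40,60,-10)
river: ρ → (-10,60,40)
river: ρ → (40,20,-30)
river: ρ → (-30,40,30)
river: ρ → (30,20,-40)
river: ρ → (-40,60,10)
river: ρ → (10,60,-40)
river: ρ → (-40,20,30)
river: ρ → (30,40,-30)
closes: descent 1, river 10
min |a| on river = 10

10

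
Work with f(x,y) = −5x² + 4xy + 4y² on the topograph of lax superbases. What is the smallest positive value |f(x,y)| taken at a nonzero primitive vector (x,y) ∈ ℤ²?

river: ρ → (4,4,-5)
river: ρ → (-5,6,3)
river: ρ → (3,6,-5)
river: ρ → (-5,4,4)
closes: descent 0, river 4
min |a| on river = 3

3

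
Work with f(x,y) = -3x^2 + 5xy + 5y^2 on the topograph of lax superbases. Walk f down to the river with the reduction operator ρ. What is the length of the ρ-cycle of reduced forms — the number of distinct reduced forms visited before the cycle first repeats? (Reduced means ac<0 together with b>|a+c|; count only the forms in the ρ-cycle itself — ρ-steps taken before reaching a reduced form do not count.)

D = 85, ⌊√D⌋ = 9
river: ρ → (5,5,-3)
river: ρ → (-3,7,3)
river: ρ → (3,5,-5)
river: ρ → (-5,5,3)
river: ρ → (3,7,-3)
river: ρ → (-3,5,5)
ρ-cycle length = 6 (tail of 0 descent steps not counted)

6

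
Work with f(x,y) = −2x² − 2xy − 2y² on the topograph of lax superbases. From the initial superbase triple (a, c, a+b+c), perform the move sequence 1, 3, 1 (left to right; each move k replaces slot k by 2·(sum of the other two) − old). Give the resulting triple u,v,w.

start (-2,-2,-6) = (f(1,0),f(0,1),f(1,1))
replace slot 1: 2·((-2)+(-6)) − (-2) = -14 → (-14,-2,-6)
replace slot 3: 2·((-14)+(-2)) − (-6) = -26 → (-14,-2,-26)
replace slot 1: 2·((-2)+(-26)) − (-14) = -42 → (-42,-2,-26)

-42,-2,-26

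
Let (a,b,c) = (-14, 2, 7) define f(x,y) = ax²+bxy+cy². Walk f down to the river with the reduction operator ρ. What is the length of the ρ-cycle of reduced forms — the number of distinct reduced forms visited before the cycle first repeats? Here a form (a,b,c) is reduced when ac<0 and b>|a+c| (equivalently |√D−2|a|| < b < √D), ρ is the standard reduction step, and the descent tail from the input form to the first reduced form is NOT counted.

D = 396, ⌊√D⌋ = 19
descent: ρ → (7,12,-9)  [lands on river]
river: ρ → (-9,6,10)
river: ρ → (10,14,-5)
river: ρ → (-5,16,7)
ρ-cycle length = 4 (tail of 1 descent step not counted)

4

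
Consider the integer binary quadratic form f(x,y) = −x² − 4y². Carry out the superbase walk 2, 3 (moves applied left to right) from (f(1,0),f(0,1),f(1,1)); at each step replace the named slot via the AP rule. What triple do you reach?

start (-1,-4,-5) = (f(1,0),f(0,1),f(1,1))
replace slot 2: 2·((-1)+(-5)) − (-4) = -8 → (-1,-8,-5)
replace slot 3: 2·((-1)+(-8)) − (-5) = -13 → (-1,-8,-13)

-1,-8,-13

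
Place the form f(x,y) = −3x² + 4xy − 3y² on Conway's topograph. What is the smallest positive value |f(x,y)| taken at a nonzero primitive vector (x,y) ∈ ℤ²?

translate: b→2 (≡-4 mod 6), so (3,-4,3)→(3,2,2)
flip: (3,2,2)→(2,-2,3)
translate: b→2 (≡-2 mod 4), so (2,-2,3)→(2,2,3)
reduced (well bottom): (2,2,3) with a≤c, −a<b≤a
well minimum |f| = |-2| = 2 (negative-definite)

2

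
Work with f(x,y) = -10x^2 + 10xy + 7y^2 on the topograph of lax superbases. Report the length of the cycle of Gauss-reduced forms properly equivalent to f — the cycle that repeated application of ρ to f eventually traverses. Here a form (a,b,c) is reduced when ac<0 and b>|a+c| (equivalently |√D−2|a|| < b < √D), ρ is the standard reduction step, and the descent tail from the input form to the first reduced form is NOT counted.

D = 380, ⌊√D⌋ = 19
river: ρ → (7,18,-2)
river: ρ → (-2,18,7)
river: ρ → (7,10,-10)
river: ρ → (-10,10,7)
ρ-cycle length = 4 (tail of 0 descent steps not counted)

4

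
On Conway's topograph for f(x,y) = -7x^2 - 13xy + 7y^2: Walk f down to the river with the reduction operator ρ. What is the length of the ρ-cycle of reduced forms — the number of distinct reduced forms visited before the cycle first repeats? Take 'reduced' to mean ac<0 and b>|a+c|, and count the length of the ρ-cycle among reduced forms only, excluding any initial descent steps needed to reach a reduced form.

D = 365, ⌊√D⌋ = 19
descent: ρ → (7,13,-7)  [lands on river]
river: ρ → (-7,15,5)
river: ρ → (5,15,-7)
river: ρ → (-7,13,7)
river: ρ → (7,15,-5)
river: ρ → (-5,15,7)
ρ-cycle length = 6 (tail of 1 descent step not counted)

6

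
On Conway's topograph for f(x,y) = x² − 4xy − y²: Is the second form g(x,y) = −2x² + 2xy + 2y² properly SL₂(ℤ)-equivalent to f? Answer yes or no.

D₁ = 20, D₂ = 20
river cycle of f (length 2): (-1, 4, 1), (1, 4, -1)
river cycle of g (length 2): (2, 2, -2), (-2, 2, 2)
cycles differ ⇒ inequivalent

no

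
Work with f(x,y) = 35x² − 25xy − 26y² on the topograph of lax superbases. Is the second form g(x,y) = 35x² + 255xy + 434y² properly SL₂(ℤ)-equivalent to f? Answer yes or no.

D₁ = 4265, D₂ = 4265
river cycle of f (length 58): (-26, 25, 35), (35, 45, -16), (-16, 51, 26), (26, 53, -14), (-14, 59, 14), (14, 53, -26), (-26, 51, 16), (16, 45, -35), (-35, 25, 26), (26, 27, -34), … (48 more)
river cycle of g (length 58): (35, 45, -16), (-16, 51, 26), (26, 53, -14), (-14, 59, 14), (14, 53, -26), (-26, 51, 16), (16, 45, -35), (-35, 25, 26), (26, 27, -34), (-34, 41, 19), … (48 more)
cycles coincide ⇒ equivalent

yes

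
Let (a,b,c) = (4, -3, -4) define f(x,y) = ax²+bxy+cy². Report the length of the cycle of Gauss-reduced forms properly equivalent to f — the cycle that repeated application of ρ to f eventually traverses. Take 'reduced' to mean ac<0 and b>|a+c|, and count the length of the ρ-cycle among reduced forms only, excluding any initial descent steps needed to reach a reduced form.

D = 73, ⌊√D⌋ = 8
descent: ρ → (-4,3,4)  [lands on river]
river: ρ → (4,5,-3)
river: ρ → (-3,7,2)
river: ρ → (2,5,-6)
river: ρ → (-6,7,1)
river: ρ → (1,7,-6)
river: ρ → (-6,5,2)
river: ρ → (2,7,-3)
river: ρ → (-3,5,4)
river: ρ → (4,3,-4)
river: ρ → (-4,5,3)
river: ρ → (3,7,-2)
river: ρ → (-2,5,6)
river: ρ → (6,7,-1)
river: ρ → (-1,7,6)
river: ρ → (6,5,-2)
river: ρ → (-2,7,3)
river: ρ → (3,5,-4)
ρ-cycle length = 18 (tail of 1 descent step not counted)

18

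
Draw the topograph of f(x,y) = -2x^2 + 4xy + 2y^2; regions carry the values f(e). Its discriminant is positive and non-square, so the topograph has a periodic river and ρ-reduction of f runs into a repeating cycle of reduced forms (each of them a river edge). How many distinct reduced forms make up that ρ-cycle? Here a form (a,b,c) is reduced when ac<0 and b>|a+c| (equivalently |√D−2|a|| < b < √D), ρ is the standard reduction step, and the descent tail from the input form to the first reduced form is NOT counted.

D = 32, ⌊√D⌋ = 5
river: ρ → (2,4,-2)
river: ρ → (-2,4,2)
ρ-cycle length = 2 (tail of 0 descent steps not counted)

2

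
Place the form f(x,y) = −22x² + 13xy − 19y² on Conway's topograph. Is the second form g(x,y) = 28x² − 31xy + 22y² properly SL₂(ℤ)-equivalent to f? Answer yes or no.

D₁ = -1503, D₂ = -1503
f is negative-definite; reduce −f:
−f: flip: (22,-13,19)→(19,13,22)
−f: reduced (well bottom): (19,13,22) with a≤c, −a<b≤a
flip sign back: reduced form of f is (-19,-13,-22)
g: translate: b→25 (≡-31 mod 56), so (28,-31,22)→(28,25,19)
g: flip: (28,25,19)→(19,-25,28)
g: translate: b→13 (≡-25 mod 38), so (19,-25,28)→(19,13,22)
g: reduced (well bottom): (19,13,22) with a≤c, −a<b≤a
reduced forms (-19, -13, -22) vs (19, 13, 22) ⇒ inequivalent

no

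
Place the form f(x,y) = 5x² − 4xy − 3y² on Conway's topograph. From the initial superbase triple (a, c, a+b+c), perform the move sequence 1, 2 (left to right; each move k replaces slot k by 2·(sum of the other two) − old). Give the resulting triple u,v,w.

start (5,-3,-2) = (f(1,0),f(0,1),f(1,1))
replace slot 1: 2·((-3)+(-2)) − 5 = -15 → (-15,-3,-2)
replace slot 2: 2·((-15)+(-2)) − (-3) = -31 → (-15,-31,-2)

-15,-31,-2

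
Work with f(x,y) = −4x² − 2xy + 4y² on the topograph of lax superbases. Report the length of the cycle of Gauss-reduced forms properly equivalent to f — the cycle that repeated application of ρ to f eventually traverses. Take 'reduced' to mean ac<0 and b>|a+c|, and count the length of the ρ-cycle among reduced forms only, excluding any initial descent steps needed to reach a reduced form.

D = 68, ⌊√D⌋ = 8
descent: ρ → (4,2,-4)  [lands on river]
river: ρ → (-4,6,2)
river: ρ → (2,6,-4)
river: ρ → (-4,2,4)
river: ρ → (4,6,-2)
river: ρ → (-2,6,4)
ρ-cycle length = 6 (tail of 1 descent step not counted)

6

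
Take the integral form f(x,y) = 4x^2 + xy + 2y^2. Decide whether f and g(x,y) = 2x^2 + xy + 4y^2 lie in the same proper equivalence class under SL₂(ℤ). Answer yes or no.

D₁ = -31, D₂ = -31
f: flip: (4,1,2)→(2,-1,4)
f: reduced (well bottom): (2,-1,4) with a≤c, −a<b≤a
g: reduced (well bottom): (2,1,4) with a≤c, −a<b≤a
reduced forms (2, -1, 4) vs (2, 1, 4) ⇒ inequivalent

no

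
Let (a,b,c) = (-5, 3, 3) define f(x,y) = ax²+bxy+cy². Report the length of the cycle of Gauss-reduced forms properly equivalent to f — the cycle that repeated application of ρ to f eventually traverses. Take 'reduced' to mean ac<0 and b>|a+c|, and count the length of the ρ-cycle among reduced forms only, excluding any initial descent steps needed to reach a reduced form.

D = 69, ⌊√D⌋ = 8
river: ρ → (3,3,-5)
river: ρ → (-5,7,1)
river: ρ → (1,7,-5)
river: ρ → (-5,3,3)
ρ-cycle length = 4 (tail of 0 descent steps not counted)

4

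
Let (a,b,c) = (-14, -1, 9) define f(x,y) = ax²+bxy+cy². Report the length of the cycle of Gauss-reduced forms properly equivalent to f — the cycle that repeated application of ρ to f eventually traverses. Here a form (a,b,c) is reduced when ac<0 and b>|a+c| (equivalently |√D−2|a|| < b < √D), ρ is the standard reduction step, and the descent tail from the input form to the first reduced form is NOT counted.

D = 505, ⌊√D⌋ = 22
descent: ρ → (9,19,-4)  [lands on river]
river: ρ → (-4,21,4)
river: ρ → (4,19,-9)
river: ρ → (-9,17,6)
river: ρ → (6,19,-6)
river: ρ → (-6,17,9)
ρ-cycle length = 6 (tail of 1 descent step not counted)

6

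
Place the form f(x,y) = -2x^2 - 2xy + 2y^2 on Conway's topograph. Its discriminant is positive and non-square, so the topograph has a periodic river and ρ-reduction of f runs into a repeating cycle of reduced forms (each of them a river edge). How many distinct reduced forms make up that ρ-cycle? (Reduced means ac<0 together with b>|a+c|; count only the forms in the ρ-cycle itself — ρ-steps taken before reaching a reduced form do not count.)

D = 20, ⌊√D⌋ = 4
descent: ρ → (2,2,-2)  [lands on river]
river: ρ → (-2,2,2)
ρ-cycle length = 2 (tail of 1 descent step not counted)

2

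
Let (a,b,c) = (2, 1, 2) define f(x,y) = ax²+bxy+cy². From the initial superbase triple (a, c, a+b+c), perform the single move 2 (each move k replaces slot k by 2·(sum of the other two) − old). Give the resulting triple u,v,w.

start (2,2,5) = (f(1,0),f(0,1),f(1,1))
replace slot 2: 2·(2+5) − 2 = 12 → (2,12,5)

2,12,5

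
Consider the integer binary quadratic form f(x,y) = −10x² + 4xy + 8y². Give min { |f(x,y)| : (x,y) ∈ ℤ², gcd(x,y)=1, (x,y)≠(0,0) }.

river: ρ → (8,12,-6)
river: ρ → (-6,12,8)
river: ρ → (8,4,-10)
river: ρ → (-10,16,2)
river: ρ → (2,16,-10)
river: ρ → (-10,4,8)
closes: descent 0, river 6
min |a| on river = 2

2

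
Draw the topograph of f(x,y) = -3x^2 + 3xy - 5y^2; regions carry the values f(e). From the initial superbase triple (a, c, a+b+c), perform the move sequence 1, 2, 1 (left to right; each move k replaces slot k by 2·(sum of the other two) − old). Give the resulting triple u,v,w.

start (-3,-5,-5) = (f(1,0),f(0,1),f(1,1))
replace slot 1: 2·((-5)+(-5)) − (-3) = -17 → (-17,-5,-5)
replace slot 2: 2·((-17)+(-5)) − (-5) = -39 → (-17,-39,-5)
replace slot 1: 2·((-39)+(-5)) − (-17) = -71 → (-71,-39,-5)

-71,-39,-5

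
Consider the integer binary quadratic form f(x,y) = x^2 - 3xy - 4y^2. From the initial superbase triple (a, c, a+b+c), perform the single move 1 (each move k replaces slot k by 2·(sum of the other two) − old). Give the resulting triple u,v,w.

start (1,-4,-6) = (f(1,0),f(0,1),f(1,1))
replace slot 1: 2·((-4)+(-6)) − 1 = -21 → (-21,-4,-6)

-21,-4,-6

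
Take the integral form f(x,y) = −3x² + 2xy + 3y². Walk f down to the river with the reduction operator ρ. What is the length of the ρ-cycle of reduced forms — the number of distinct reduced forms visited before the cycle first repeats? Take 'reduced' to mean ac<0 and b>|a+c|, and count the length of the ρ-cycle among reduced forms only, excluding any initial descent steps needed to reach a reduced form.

D = 40, ⌊√D⌋ = 6
river: ρ → (3,4,-2)
river: ρ → (-2,4,3)
river: ρ → (3,2,-3)
river: ρ → (-3,4,2)
river: ρ → (2,4,-3)
river: ρ → (-3,2,3)
ρ-cycle length = 6 (tail of 0 descent steps not counted)

6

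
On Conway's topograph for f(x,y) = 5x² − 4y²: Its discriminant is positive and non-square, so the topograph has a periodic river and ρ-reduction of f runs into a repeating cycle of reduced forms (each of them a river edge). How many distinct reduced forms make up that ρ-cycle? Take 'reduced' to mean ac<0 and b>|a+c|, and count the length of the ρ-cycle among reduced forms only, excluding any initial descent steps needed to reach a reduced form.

D = 80, ⌊√D⌋ = 8
descent: ρ → (-4,8,1)  [lands on river]
river: ρ → (1,8,-4)
ρ-cycle length = 2 (tail of 1 descent step not counted)

2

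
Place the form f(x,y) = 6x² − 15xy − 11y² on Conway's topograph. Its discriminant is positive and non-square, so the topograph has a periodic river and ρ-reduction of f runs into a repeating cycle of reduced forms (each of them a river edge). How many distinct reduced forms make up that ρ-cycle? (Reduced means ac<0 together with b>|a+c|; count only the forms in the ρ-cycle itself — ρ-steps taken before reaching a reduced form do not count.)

D = 489, ⌊√D⌋ = 22
descent: ρ → (-11,15,6)  [lands on river]
river: ρ → (6,21,-2)
river: ρ → (-2,19,16)
river: ρ → (16,13,-5)
river: ρ → (-5,17,10)
river: ρ → (10,3,-12)
river: ρ → (-12,21,1)
river: ρ → (1,21,-12)
river: ρ → (-12,3,10)
river: ρ → (10,17,-5)
river: ρ → (-5,13,16)
river: ρ → (16,19,-2)
river: ρ → (-2,21,6)
river: ρ → (6,15,-11)
river: ρ → (-11,7,10)
river: ρ → (10,13,-8)
river: ρ → (-8,19,4)
river: ρ → (4,21,-3)
river: ρ → (-3,21,4)
river: ρ → (4,19,-8)
river: ρ → (-8,13,10)
river: ρ → (10,7,-11)
ρ-cycle length = 22 (tail of 1 descent step not counted)

22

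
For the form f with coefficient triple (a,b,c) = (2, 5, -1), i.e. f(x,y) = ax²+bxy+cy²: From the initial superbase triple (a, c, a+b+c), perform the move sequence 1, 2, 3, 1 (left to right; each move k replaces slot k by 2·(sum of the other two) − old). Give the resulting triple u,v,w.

start (2,-1,6) = (f(1,0),f(0,1),f(1,1))
replace slot 1: 2·((-1)+6) − 2 = 8 → (8,-1,6)
replace slot 2: 2·(8+6) − (-1) = 29 → (8,29,6)
replace slot 3: 2·(8+29) − 6 = 68 → (8,29,68)
replace slot 1: 2·(29+68) − 8 = 186 → (186,29,68)

186,29,68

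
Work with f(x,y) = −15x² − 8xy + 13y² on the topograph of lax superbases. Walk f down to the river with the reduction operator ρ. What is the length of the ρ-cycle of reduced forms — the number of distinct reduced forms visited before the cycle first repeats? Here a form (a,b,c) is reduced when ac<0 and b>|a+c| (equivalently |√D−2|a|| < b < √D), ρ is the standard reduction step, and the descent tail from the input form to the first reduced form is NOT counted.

D = 844, ⌊√D⌋ = 29
descent: ρ → (13,8,-15)  [lands on river]
river: ρ → (-15,22,6)
river: ρ → (6,26,-7)
river: ρ → (-7,16,21)
river: ρ → (21,26,-2)
river: ρ → (-2,26,21)
river: ρ → (21,16,-7)
river: ρ → (-7,26,6)
river: ρ → (6,22,-15)
river: ρ → (-15,8,13)
river: ρ → (13,18,-10)
river: ρ → (-10,22,9)
river: ρ → (9,14,-18)
river: ρ → (-18,22,5)
river: ρ → (5,28,-3)
river: ρ → (-3,26,14)
river: ρ → (14,2,-15)
river: ρ → (-15,28,1)
river: ρ → (1,28,-15)
river: ρ → (-15,2,14)
river: ρ → (14,26,-3)
river: ρ → (-3,28,5)
river: ρ → (5,22,-18)
river: ρ → (-18,14,9)
river: ρ → (9,22,-10)
river: ρ → (-10,18,13)
ρ-cycle length = 26 (tail of 1 descent step not counted)

26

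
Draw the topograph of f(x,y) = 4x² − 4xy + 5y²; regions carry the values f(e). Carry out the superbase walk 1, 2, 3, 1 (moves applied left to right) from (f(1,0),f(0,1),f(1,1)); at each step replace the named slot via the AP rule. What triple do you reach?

start (4,5,5) = (f(1,0),f(0,1),f(1,1))
replace slot 1: 2·(5+5) − 4 = 16 → (16,5,5)
replace slot 2: 2·(16+5) − 5 = 37 → (16,37,5)
replace slot 3: 2·(16+37) − 5 = 101 → (16,37,101)
replace slot 1: 2·(37+101) − 16 = 260 → (260,37,101)

260,37,101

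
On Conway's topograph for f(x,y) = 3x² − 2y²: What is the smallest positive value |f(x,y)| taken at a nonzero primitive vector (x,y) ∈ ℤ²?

descent: ρ → (-2,4,1)  [lands on river]
river: ρ → (1,4,-2)
closes: descent 1, river 2
min |a| on river = 1

1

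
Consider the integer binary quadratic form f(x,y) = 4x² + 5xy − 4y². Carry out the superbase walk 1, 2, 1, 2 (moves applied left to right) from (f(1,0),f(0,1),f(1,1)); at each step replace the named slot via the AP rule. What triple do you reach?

start (4,-4,5) = (f(1,0),f(0,1),f(1,1))
replace slot 1: 2·((-4)+5) − 4 = -2 → (-2,-4,5)
replace slot 2: 2·((-2)+5) − (-4) = 10 → (-2,10,5)
replace slot 1: 2·(10+5) − (-2) = 32 → (32,10,5)
replace slot 2: 2·(32+5) − 10 = 64 → (32,64,5)

32,64,5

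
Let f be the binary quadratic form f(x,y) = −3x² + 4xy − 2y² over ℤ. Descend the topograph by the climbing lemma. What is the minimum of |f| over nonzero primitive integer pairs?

translate: b→2 (≡-4 mod 6), so (3,-4,2)→(3,2,1)
flip: (3,2,1)→(1,-2,3)
translate: b→0 (≡-2 mod 2), so (1,-2,3)→(1,0,2)
reduced (well bottom): (1,0,2) with a≤c, −a<b≤a
well minimum |f| = |-1| = 1 (negative-definite)

1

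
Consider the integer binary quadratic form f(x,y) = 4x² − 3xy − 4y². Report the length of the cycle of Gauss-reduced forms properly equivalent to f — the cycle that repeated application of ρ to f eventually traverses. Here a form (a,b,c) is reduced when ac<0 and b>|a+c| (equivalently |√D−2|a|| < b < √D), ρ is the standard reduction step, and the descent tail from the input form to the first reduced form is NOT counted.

D = 73, ⌊√D⌋ = 8
descent: ρ → (-4,3,4)  [lands on river]
river: ρ → (4,5,-3)
river: ρ → (-3,7,2)
river: ρ → (2,5,-6)
river: ρ → (-6,7,1)
river: ρ → (1,7,-6)
river: ρ → (-6,5,2)
river: ρ → (2,7,-3)
river: ρ → (-3,5,4)
river: ρ → (4,3,-4)
river: ρ → (-4,5,3)
river: ρ → (3,7,-2)
river: ρ → (-2,5,6)
river: ρ → (6,7,-1)
river: ρ → (-1,7,6)
river: ρ → (6,5,-2)
river: ρ → (-2,7,3)
river: ρ → (3,5,-4)
ρ-cycle length = 18 (tail of 1 descent step not counted)

18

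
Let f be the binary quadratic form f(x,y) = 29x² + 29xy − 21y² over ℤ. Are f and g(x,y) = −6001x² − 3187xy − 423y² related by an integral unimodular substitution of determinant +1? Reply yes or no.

D₁ = 3277, D₂ = 3277
river cycle of f (length 30): (-21, 55, 3), (3, 53, -39), (-39, 25, 17), (17, 43, -21), (-21, 41, 19), (19, 35, -27), (-27, 19, 27), (27, 35, -19), (-19, 41, 21), (21, 43, -17), … (20 more)
river cycle of g (length 30): (-21, 29, 29), (29, 29, -21), (-21, 55, 3), (3, 53, -39), (-39, 25, 17), (17, 43, -21), (-21, 41, 19), (19, 35, -27), (-27, 19, 27), (27, 35, -19), … (20 more)
cycles coincide ⇒ equivalent

yes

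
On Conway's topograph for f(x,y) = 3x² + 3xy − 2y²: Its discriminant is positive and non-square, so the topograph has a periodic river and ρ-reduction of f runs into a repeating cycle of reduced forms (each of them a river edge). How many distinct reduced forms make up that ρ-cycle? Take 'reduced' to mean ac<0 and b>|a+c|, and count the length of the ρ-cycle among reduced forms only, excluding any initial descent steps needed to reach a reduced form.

D = 33, ⌊√D⌋ = 5
river: ρ → (-2,5,1)
river: ρ → (1,5,-2)
river: ρ → (-2,3,3)
river: ρ → (3,3,-2)
ρ-cycle length = 4 (tail of 0 descent steps not counted)

4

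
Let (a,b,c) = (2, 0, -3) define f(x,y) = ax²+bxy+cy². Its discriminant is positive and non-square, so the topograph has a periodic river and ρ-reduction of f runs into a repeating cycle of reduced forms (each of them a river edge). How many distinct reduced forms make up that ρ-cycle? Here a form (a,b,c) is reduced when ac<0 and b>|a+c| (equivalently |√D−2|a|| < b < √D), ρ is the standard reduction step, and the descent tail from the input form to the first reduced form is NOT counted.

D = 24, ⌊√D⌋ = 4
descent: ρ → (-3,0,2)
descent: ρ → (2,4,-1)  [lands on river]
river: ρ → (-1,4,2)
ρ-cycle length = 2 (tail of 2 descent steps not counted)

2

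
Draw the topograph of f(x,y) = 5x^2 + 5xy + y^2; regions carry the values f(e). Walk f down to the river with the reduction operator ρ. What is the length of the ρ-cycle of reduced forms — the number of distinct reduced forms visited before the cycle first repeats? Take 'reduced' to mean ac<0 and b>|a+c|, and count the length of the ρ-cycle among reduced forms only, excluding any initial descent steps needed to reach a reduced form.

D = 5, ⌊√D⌋ = 2
descent: ρ → (1,1,-1)  [lands on river]
river: ρ → (-1,1,1)
ρ-cycle length = 2 (tail of 1 descent step not counted)

2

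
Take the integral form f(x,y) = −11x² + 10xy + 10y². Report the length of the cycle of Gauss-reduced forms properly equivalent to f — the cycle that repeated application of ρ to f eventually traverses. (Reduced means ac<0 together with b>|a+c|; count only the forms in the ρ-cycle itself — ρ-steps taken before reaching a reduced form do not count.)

D = 540, ⌊√D⌋ = 23
river: ρ → (10,10,-11)
river: ρ → (-11,12,9)
river: ρ → (9,6,-14)
river: ρ → (-14,22,1)
river: ρ → (1,22,-14)
river: ρ → (-14,6,9)
river: ρ → (9,12,-11)
river: ρ → (-11,10,10)
ρ-cycle length = 8 (tail of 0 descent steps not counted)

8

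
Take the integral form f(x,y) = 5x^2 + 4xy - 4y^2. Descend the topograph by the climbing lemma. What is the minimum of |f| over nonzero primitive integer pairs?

river: ρ → (-4,4,5)
river: ρ → (5,6,-3)
river: ρ → (-3,6,5)
river: ρ → (5,4,-4)
closes: descent 0, river 4
min |a| on river = 3

3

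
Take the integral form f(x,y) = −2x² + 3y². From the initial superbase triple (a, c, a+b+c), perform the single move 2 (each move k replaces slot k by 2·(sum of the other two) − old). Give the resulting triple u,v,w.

start (-2,3,1) = (f(1,0),f(0,1),f(1,1))
replace slot 2: 2·((-2)+1) − 3 = -5 → (-2,-5,1)

-2,-5,1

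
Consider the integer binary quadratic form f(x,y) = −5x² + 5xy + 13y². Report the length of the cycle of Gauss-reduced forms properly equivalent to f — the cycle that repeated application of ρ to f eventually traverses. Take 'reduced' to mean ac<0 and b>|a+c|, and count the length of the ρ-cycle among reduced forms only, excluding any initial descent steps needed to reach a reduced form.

D = 285, ⌊√D⌋ = 16
descent: ρ → (13,-5,-5)
descent: ρ → (-5,15,3)  [lands on river]
river: ρ → (3,15,-5)
ρ-cycle length = 2 (tail of 2 descent steps not counted)

2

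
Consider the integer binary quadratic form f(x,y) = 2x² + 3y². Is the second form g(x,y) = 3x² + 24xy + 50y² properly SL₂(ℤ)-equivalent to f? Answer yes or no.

D₁ = -24, D₂ = -24
f: reduced (well bottom): (2,0,3) with a≤c, −a<b≤a
g: translate: b→0 (≡24 mod 6), so (3,24,50)→(3,0,2)
g: flip: (3,0,2)→(2,0,3)
g: reduced (well bottom): (2,0,3) with a≤c, −a<b≤a
reduced forms (2, 0, 3) vs (2, 0, 3) ⇒ equivalent

yes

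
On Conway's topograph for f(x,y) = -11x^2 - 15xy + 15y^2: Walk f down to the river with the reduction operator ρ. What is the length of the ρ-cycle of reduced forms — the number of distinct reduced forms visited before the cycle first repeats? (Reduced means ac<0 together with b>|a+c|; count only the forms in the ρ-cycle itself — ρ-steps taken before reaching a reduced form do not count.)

D = 885, ⌊√D⌋ = 29
descent: ρ → (15,15,-11)  [lands on river]
river: ρ → (-11,29,1)
river: ρ → (1,29,-11)
river: ρ → (-11,15,15)
ρ-cycle length = 4 (tail of 1 descent step not counted)

4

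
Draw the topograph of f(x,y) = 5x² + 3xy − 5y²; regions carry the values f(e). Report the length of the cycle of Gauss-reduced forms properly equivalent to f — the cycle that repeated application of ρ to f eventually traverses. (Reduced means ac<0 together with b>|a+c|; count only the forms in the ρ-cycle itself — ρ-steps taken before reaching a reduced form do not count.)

D = 109, ⌊√D⌋ = 10
river: ρ → (-5,7,3)
river: ρ → (3,5,-7)
river: ρ → (-7,9,1)
river: ρ → (1,9,-7)
river: ρ → (-7,5,3)
river: ρ → (3,7,-5)
river: ρ → (-5,3,5)
river: ρ → (5,7,-3)
river: ρ → (-3,5,7)
river: ρ → (7,9,-1)
river: ρ → (-1,9,7)
river: ρ → (7,5,-3)
river: ρ → (-3,7,5)
river: ρ → (5,3,-5)
ρ-cycle length = 14 (tail of 0 descent steps not counted)

14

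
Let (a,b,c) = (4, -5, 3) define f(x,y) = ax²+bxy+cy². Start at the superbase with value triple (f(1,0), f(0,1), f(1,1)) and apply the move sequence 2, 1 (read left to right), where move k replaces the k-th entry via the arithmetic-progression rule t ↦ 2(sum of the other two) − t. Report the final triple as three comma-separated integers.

start (4,3,2) = (f(1,0),f(0,1),f(1,1))
replace slot 2: 2·(4+2) − 3 = 9 → (4,9,2)
replace slot 1: 2·(9+2) − 4 = 18 → (18,9,2)

18,9,2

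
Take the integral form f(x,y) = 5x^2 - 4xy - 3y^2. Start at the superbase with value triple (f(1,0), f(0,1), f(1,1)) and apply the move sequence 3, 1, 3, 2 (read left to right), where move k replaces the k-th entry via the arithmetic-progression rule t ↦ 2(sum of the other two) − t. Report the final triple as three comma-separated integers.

start (5,-3,-2) = (f(1,0),f(0,1),f(1,1))
replace slot 3: 2·(5+(-3)) − (-2) = 6 → (5,-3,6)
replace slot 1: 2·((-3)+6) − 5 = 1 → (1,-3,6)
replace slot 3: 2·(1+(-3)) − 6 = -10 → (1,-3,-10)
replace slot 2: 2·(1+(-10)) − (-3) = -15 → (1,-15,-10)

1,-15,-10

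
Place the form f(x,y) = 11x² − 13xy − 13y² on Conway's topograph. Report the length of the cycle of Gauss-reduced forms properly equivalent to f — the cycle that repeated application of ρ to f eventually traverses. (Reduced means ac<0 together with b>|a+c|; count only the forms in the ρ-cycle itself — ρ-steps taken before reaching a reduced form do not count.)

D = 741, ⌊√D⌋ = 27
descent: ρ → (-13,13,11)  [lands on river]
river: ρ → (11,9,-15)
river: ρ → (-15,21,5)
river: ρ → (5,19,-19)
river: ρ → (-19,19,5)
river: ρ → (5,21,-15)
river: ρ → (-15,9,11)
river: ρ → (11,13,-13)
ρ-cycle length = 8 (tail of 1 descent step not counted)

8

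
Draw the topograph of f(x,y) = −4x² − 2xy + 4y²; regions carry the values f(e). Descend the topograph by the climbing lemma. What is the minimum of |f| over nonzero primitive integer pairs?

descent: ρ → (4,2,-4)  [lands on river]
river: ρ → (-4,6,2)
river: ρ → (2,6,-4)
river: ρ → (-4,2,4)
river: ρ → (4,6,-2)
river: ρ → (-2,6,4)
closes: descent 1, river 6
min |a| on river = 2

2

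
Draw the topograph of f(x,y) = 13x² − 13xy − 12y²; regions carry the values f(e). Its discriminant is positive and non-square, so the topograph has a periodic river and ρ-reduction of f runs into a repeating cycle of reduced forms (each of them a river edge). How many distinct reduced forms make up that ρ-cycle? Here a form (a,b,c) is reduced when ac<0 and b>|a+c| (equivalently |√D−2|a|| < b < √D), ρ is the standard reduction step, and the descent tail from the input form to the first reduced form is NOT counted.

D = 793, ⌊√D⌋ = 28
descent: ρ → (-12,13,13)  [lands on river]
river: ρ → (13,13,-12)
river: ρ → (-12,11,14)
river: ρ → (14,17,-9)
river: ρ → (-9,19,12)
river: ρ → (12,5,-16)
river: ρ → (-16,27,1)
river: ρ → (1,27,-16)
river: ρ → (-16,5,12)
river: ρ → (12,19,-9)
river: ρ → (-9,17,14)
river: ρ → (14,11,-12)
ρ-cycle length = 12 (tail of 1 descent step not counted)

12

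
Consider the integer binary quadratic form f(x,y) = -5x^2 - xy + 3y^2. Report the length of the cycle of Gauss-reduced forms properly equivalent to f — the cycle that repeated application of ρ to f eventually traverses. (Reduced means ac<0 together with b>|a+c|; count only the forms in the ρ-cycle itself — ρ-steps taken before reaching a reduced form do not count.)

D = 61, ⌊√D⌋ = 7
descent: ρ → (3,7,-1)  [lands on river]
river: ρ → (-1,7,3)
river: ρ → (3,5,-3)
river: ρ → (-3,7,1)
river: ρ → (1,7,-3)
river: ρ → (-3,5,3)
ρ-cycle length = 6 (tail of 1 descent step not counted)

6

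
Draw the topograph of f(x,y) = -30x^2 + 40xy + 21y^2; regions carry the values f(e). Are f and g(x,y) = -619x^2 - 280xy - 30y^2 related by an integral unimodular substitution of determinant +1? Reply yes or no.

D₁ = 4120, D₂ = 4120
river cycle of f (length 26): (21, 44, -26), (-26, 60, 5), (5, 60, -26), (-26, 44, 21), (21, 40, -30), (-30, 20, 31), (31, 42, -19), (-19, 34, 39), (39, 44, -14), (-14, 40, 45), … (16 more)
river cycle of g (length 26): (-30, 40, 21), (21, 44, -26), (-26, 60, 5), (5, 60, -26), (-26, 44, 21), (21, 40, -30), (-30, 20, 31), (31, 42, -19), (-19, 34, 39), (39, 44, -14), … (16 more)
cycles coincide ⇒ equivalent

yes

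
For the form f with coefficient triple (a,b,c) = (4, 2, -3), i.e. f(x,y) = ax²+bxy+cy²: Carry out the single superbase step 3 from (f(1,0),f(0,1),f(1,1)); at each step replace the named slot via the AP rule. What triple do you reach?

start (4,-3,3) = (f(1,0),f(0,1),f(1,1))
replace slot 3: 2·(4+(-3)) − 3 = -1 → (4,-3,-1)

4,-3,-1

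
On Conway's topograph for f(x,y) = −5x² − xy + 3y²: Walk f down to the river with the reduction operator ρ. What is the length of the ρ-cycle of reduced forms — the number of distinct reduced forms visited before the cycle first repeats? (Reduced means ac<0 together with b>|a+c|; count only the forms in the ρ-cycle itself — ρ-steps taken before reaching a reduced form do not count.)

D = 61, ⌊√D⌋ = 7
descent: ρ → (3,7,-1)  [lands on river]
river: ρ → (-1,7,3)
river: ρ → (3,5,-3)
river: ρ → (-3,7,1)
river: ρ → (1,7,-3)
river: ρ → (-3,5,3)
ρ-cycle length = 6 (tail of 1 descent step not counted)

6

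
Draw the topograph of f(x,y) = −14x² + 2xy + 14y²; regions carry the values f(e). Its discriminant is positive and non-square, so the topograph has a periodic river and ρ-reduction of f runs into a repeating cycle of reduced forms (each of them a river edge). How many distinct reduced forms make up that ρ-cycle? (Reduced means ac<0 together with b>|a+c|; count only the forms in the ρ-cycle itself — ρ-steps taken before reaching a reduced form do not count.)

D = 788, ⌊√D⌋ = 28
river: ρ → (14,26,-2)
river: ρ → (-2,26,14)
river: ρ → (14,2,-14)
river: ρ → (-14,26,2)
river: ρ → (2,26,-14)
river: ρ → (-14,2,14)
ρ-cycle length = 6 (tail of 0 descent steps not counted)

6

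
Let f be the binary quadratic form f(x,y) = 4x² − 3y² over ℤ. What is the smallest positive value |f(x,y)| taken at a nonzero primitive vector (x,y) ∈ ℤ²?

descent: ρ → (-3,6,1)  [lands on river]
river: ρ → (1,6,-3)
closes: descent 1, river 2
min |a| on river = 1

1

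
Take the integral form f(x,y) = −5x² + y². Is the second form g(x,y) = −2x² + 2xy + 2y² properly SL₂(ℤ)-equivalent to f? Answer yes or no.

D₁ = 20, D₂ = 20
river cycle of f (length 2): (1, 4, -1), (-1, 4, 1)
river cycle of g (length 2): (2, 2, -2), (-2, 2, 2)
cycles differ ⇒ inequivalent

no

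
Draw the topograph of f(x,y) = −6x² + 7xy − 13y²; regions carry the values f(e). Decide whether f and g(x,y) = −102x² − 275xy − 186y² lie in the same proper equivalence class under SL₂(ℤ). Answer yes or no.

D₁ = -263, D₂ = -263
f is negative-definite; reduce −f:
−f: translate: b→5 (≡-7 mod 12), so (6,-7,13)→(6,5,12)
−f: reduced (well bottom): (6,5,12) with a≤c, −a<b≤a
flip sign back: reduced form of f is (-6,-5,-12)
g is negative-definite; reduce −g:
−g: translate: b→71 (≡275 mod 204), so (102,275,186)→(102,71,13)
−g: flip: (102,71,13)→(13,-71,102)
−g: translate: b→7 (≡-71 mod 26), so (13,-71,102)→(13,7,6)
−g: flip: (13,7,6)→(6,-7,13)
−g: translate: b→5 (≡-7 mod 12), so (6,-7,13)→(6,5,12)
−g: reduced (well bottom): (6,5,12) with a≤c, −a<b≤a
flip sign back: reduced form of g is (-6,-5,-12)
reduced forms (-6, -5, -12) vs (-6, -5, -12) ⇒ equivalent

yes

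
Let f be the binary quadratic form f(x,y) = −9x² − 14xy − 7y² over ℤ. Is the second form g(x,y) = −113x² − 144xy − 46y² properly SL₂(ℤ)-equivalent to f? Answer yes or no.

D₁ = -56, D₂ = -56
f is negative-definite; reduce −f:
−f: translate: b→-4 (≡14 mod 18), so (9,14,7)→(9,-4,2)
−f: flip: (9,-4,2)→(2,4,9)
−f: translate: b→0 (≡4 mod 4), so (2,4,9)→(2,0,7)
−f: reduced (well bottom): (2,0,7) with a≤c, −a<b≤a
flip sign back: reduced form of f is (-2,0,-7)
g is negative-definite; reduce −g:
−g: translate: b→-82 (≡144 mod 226), so (113,144,46)→(113,-82,15)
−g: flip: (113,-82,15)→(15,82,113)
−g: translate: b→-8 (≡82 mod 30), so (15,82,113)→(15,-8,2)
−g: flip: (15,-8,2)→(2,8,15)
−g: translate: b→0 (≡8 mod 4), so (2,8,15)→(2,0,7)
−g: reduced (well bottom): (2,0,7) with a≤c, −a<b≤a
flip sign back: reduced form of g is (-2,0,-7)
reduced forms (-2, 0, -7) vs (-2, 0, -7) ⇒ equivalent

yes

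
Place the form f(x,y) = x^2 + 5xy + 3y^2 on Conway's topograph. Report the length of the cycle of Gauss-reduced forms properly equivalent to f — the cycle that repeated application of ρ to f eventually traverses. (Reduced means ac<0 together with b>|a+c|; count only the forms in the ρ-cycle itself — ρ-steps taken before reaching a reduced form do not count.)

D = 13, ⌊√D⌋ = 3
descent: ρ → (3,1,-1)
descent: ρ → (-1,3,1)  [lands on river]
river: ρ → (1,3,-1)
ρ-cycle length = 2 (tail of 2 descent steps not counted)

2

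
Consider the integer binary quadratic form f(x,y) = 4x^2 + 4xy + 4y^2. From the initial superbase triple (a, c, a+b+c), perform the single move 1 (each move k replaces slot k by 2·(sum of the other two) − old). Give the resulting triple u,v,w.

start (4,4,12) = (f(1,0),f(0,1),f(1,1))
replace slot 1: 2·(4+12) − 4 = 28 → (28,4,12)

28,4,12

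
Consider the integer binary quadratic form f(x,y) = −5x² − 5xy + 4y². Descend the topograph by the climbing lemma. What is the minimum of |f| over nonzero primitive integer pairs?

descent: ρ → (4,5,-5)  [lands on river]
river: ρ → (-5,5,4)
river: ρ → (4,3,-6)
river: ρ → (-6,9,1)
river: ρ → (1,9,-6)
river: ρ → (-6,3,4)
closes: descent 1, river 6
min |a| on river = 1

1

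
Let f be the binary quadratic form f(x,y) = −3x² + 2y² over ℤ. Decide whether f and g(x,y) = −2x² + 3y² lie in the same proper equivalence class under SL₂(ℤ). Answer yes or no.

D₁ = 24, D₂ = 24
river cycle of f (length 2): (2, 4, -1), (-1, 4, 2)
river cycle of g (length 2): (-2, 4, 1), (1, 4, -2)
cycles differ ⇒ inequivalent

no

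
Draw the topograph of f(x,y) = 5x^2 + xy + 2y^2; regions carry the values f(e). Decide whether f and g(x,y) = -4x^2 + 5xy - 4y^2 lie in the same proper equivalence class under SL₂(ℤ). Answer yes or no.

D₁ = -39, D₂ = -39
f: flip: (5,1,2)→(2,-1,5)
f: reduced (well bottom): (2,-1,5) with a≤c, −a<b≤a
g is negative-definite; reduce −g:
−g: translate: b→3 (≡-5 mod 8), so (4,-5,4)→(4,3,3)
−g: flip: (4,3,3)→(3,-3,4)
−g: translate: b→3 (≡-3 mod 6), so (3,-3,4)→(3,3,4)
−g: reduced (well bottom): (3,3,4) with a≤c, −a<b≤a
flip sign back: reduced form of g is (-3,-3,-4)
reduced forms (2, -1, 5) vs (-3, -3, -4) ⇒ inequivalent

no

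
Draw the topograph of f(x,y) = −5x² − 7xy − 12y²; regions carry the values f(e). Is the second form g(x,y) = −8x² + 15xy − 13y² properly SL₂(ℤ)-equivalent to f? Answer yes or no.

D₁ = -191, D₂ = -191
f is negative-definite; reduce −f:
−f: translate: b→-3 (≡7 mod 10), so (5,7,12)→(5,-3,10)
−f: reduced (well bottom): (5,-3,10) with a≤c, −a<b≤a
flip sign back: reduced form of f is (-5,3,-10)
g is negative-definite; reduce −g:
−g: translate: b→1 (≡-15 mod 16), so (8,-15,13)→(8,1,6)
−g: flip: (8,1,6)→(6,-1,8)
−g: reduced (well bottom): (6,-1,8) with a≤c, −a<b≤a
flip sign back: reduced form of g is (-6,1,-8)
reduced forms (-5, 3, -10) vs (-6, 1, -8) ⇒ inequivalent

no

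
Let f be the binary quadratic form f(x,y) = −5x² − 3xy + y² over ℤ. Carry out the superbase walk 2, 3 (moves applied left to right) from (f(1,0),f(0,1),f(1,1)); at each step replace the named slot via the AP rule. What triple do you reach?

start (-5,1,-7) = (f(1,0),f(0,1),f(1,1))
replace slot 2: 2·((-5)+(-7)) − 1 = -25 → (-5,-25,-7)
replace slot 3: 2·((-5)+(-25)) − (-7) = -53 → (-5,-25,-53)

-5,-25,-53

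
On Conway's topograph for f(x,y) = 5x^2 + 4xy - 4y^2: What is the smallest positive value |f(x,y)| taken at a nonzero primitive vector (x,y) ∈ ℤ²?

river: ρ → (-4,4,5)
river: ρ → (5,6,-3)
river: ρ → (-3,6,5)
river: ρ → (5,4,-4)
closes: descent 0, river 4
min |a| on river = 3

3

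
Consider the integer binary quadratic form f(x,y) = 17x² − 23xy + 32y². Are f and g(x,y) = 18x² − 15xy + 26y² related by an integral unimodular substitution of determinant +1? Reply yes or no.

D₁ = -1647, D₂ = -1647
f: translate: b→11 (≡-23 mod 34), so (17,-23,32)→(17,11,26)
f: reduced (well bottom): (17,11,26) with a≤c, −a<b≤a
g: reduced (well bottom): (18,-15,26) with a≤c, −a<b≤a
reduced forms (17, 11, 26) vs (18, -15, 26) ⇒ inequivalent

no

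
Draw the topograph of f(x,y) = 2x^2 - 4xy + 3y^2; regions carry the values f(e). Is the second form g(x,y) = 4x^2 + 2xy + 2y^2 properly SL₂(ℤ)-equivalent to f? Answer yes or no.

D₁ = -8, D₂ = -28
discriminants differ ⇒ not SL₂(ℤ)-equivalent

no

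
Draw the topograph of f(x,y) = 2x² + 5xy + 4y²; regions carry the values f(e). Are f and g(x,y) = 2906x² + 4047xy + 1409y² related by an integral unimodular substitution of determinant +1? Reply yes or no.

D₁ = -7, D₂ = -7
f: translate: b→1 (≡5 mod 4), so (2,5,4)→(2,1,1)
f: flip: (2,1,1)→(1,-1,2)
f: translate: b→1 (≡-1 mod 2), so (1,-1,2)→(1,1,2)
f: reduced (well bottom): (1,1,2) with a≤c, −a<b≤a
g: translate: b→-1765 (≡4047 mod 5812), so (2906,4047,1409)→(2906,-1765,268)
g: flip: (2906,-1765,268)→(268,1765,2906)
g: translate: b→157 (≡1765 mod 536), so (268,1765,2906)→(268,157,23)
g: flip: (268,157,23)→(23,-157,268)
g: translate: b→-19 (≡-157 mod 46), so (23,-157,268)→(23,-19,4)
g: flip: (23,-19,4)→(4,19,23)
g: translate: b→3 (≡19 mod 8), so (4,19,23)→(4,3,1)
g: flip: (4,3,1)→(1,-3,4)
g: translate: b→1 (≡-3 mod 2), so (1,-3,4)→(1,1,2)
g: reduced (well bottom): (1,1,2) with a≤c, −a<b≤a
reduced forms (1, 1, 2) vs (1, 1, 2) ⇒ equivalent

yes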